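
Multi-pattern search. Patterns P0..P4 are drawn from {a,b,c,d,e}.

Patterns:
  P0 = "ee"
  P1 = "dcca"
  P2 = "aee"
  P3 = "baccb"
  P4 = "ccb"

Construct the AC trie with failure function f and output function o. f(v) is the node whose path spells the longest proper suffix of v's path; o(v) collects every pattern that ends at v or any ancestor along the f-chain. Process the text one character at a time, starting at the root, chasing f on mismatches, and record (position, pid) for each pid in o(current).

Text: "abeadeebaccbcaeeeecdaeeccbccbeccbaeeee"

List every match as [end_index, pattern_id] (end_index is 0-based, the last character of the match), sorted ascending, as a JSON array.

Build:
Trie nodes:
  0='ε' goto a→7 b→10 c→15 d→3 e→1
  1='e' goto e→2
  2='ee' goto ·  ←P0
  3='d' goto c→4
  4='dc' goto c→5
  5='dcc' goto a→6
  6='dcca' goto ·  ←P1
  7='a' goto e→8
  8='ae' goto e→9
  9='aee' goto ·  ←P2
  10='b' goto a→11
  11='ba' goto c→12
  12='bac' goto c→13
  13='bacc' goto b→14
  14='baccb' goto ·  ←P3
  15='c' goto c→16
  16='cc' goto b→17
  17='ccb' goto ·  ←P4

Failure links (BFS by depth):
  fail(1) 'e': from fail(0)=0 chase 'e': 0 ⇒ 0;  out=∅∪out(0)=∅
  fail(3) 'd': from fail(0)=0 chase 'd': 0 ⇒ 0;  out=∅∪out(0)=∅
  fail(7) 'a': from fail(0)=0 chase 'a': 0 ⇒ 0;  out=∅∪out(0)=∅
  fail(10) 'b': from fail(0)=0 chase 'b': 0 ⇒ 0;  out=∅∪out(0)=∅
  fail(15) 'c': from fail(0)=0 chase 'c': 0 ⇒ 0;  out=∅∪out(0)=∅
  fail(2) 'ee': from fail(1)=0 chase 'e': 0 ⇒ 1;  out={0}∪out(1)={0}
  fail(4) 'dc': from fail(3)=0 chase 'c': 0 ⇒ 15;  out=∅∪out(15)=∅
  fail(8) 'ae': from fail(7)=0 chase 'e': 0 ⇒ 1;  out=∅∪out(1)=∅
  fail(11) 'ba': from fail(10)=0 chase 'a': 0 ⇒ 7;  out=∅∪out(7)=∅
  fail(16) 'cc': from fail(15)=0 chase 'c': 0 ⇒ 15;  out=∅∪out(15)=∅
  fail(5) 'dcc': from fail(4)=15 chase 'c': 15 ⇒ 16;  out=∅∪out(16)=∅
  fail(9) 'aee': from fail(8)=1 chase 'e': 1 ⇒ 2;  out={2}∪out(2)={0,2}
  fail(12) 'bac': from fail(11)=7 chase 'c': 7→0 ⇒ 15;  out=∅∪out(15)=∅
  fail(17) 'ccb': from fail(16)=15 chase 'b': 15→0 ⇒ 10;  out={4}∪out(10)={4}
  fail(6) 'dcca': from fail(5)=16 chase 'a': 16→15→0 ⇒ 7;  out={1}∪out(7)={1}
  fail(13) 'bacc': from fail(12)=15 chase 'c': 15 ⇒ 16;  out=∅∪out(16)=∅
  fail(14) 'baccb': from fail(13)=16 chase 'b': 16 ⇒ 17;  out={3}∪out(17)={3,4}

Text stream:
i=0 'a': node 0→7
i=1 'b': node 7→10 ·f
i=2 'e': node 10→1 ·f
i=3 'a': node 1→7 ·f
i=4 'd': node 7→3 ·f
i=5 'e': node 3→1 ·f
i=6 'e': node 1→2  emit P0@[5:6]
i=7 'b': node 2→10 ·f
i=8 'a': node 10→11
i=9 'c': node 11→12
i=10 'c': node 12→13
i=11 'b': node 13→14  emit P3@[7:11],P4@[9:11]
i=12 'c': node 14→15 ·f
i=13 'a': node 15→7 ·f
i=14 'e': node 7→8
i=15 'e': node 8→9  emit P0@[14:15],P2@[13:15]
i=16 'e': node 9→2 ·f  emit P0@[15:16]
i=17 'e': node 2→2 ·f  emit P0@[16:17]
i=18 'c': node 2→15 ·f
i=19 'd': node 15→3 ·f
i=20 'a': node 3→7 ·f
i=21 'e': node 7→8
i=22 'e': node 8→9  emit P0@[21:22],P2@[20:22]
i=23 'c': node 9→15 ·f
i=24 'c': node 15→16
i=25 'b': node 16→17  emit P4@[23:25]
i=26 'c': node 17→15 ·f
i=27 'c': node 15→16
i=28 'b': node 16→17  emit P4@[26:28]
i=29 'e': node 17→1 ·f
i=30 'c': node 1→15 ·f
i=31 'c': node 15→16
i=32 'b': node 16→17  emit P4@[30:32]
i=33 'a': node 17→11 ·f
i=34 'e': node 11→8 ·f
i=35 'e': node 8→9  emit P0@[34:35],P2@[33:35]
i=36 'e': node 9→2 ·f  emit P0@[35:36]
i=37 'e': node 2→2 ·f  emit P0@[36:37]

Result: [[6,0],[11,3],[11,4],[15,0],[15,2],[16,0],[17,0],[22,0],[22,2],[25,4],[28,4],[32,4],[35,0],[35,2],[36,0],[37,0]]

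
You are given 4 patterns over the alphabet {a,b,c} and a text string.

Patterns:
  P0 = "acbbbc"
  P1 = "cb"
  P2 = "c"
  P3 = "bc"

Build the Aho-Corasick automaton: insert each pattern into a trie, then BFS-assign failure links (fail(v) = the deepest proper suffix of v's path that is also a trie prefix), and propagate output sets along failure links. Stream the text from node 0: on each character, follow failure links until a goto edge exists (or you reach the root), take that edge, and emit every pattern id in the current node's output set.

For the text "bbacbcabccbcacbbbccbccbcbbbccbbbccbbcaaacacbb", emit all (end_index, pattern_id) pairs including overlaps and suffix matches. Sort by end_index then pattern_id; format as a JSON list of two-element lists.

Build:
Trie (insert patterns):
  n0 'ε': a→1 b→9 c→7
  n1 'a': c→2
  n2 'ac': b→3
  n3 'acb': b→4
  n4 'acbb': b→5
  n5 'acbbb': c→6
  n6 'acbbbc': ·  [P0 ends]
  n7 'c': b→8  [P2 ends]
  n8 'cb': ·  [P1 ends]
  n9 'b': c→10
  n10 'bc': ·  [P3 ends]

Failure links (BFS by depth):
  fail(1) 'a': from fail(0)=0 chase 'a': 0 ⇒ 0;  out=∅∪out(0)=∅
  fail(7) 'c': from fail(0)=0 chase 'c': 0 ⇒ 0;  out={2}∪out(0)={2}
  fail(9) 'b': from fail(0)=0 chase 'b': 0 ⇒ 0;  out=∅∪out(0)=∅
  fail(2) 'ac': from fail(1)=0 chase 'c': 0 ⇒ 7;  out=∅∪out(7)={2}
  fail(8) 'cb': from fail(7)=0 chase 'b': 0 ⇒ 9;  out={1}∪out(9)={1}
  fail(10) 'bc': from fail(9)=0 chase 'c': 0 ⇒ 7;  out={3}∪out(7)={2,3}
  fail(3) 'acb': from fail(2)=7 chase 'b': 7 ⇒ 8;  out=∅∪out(8)={1}
  fail(4) 'acbb': from fail(3)=8 chase 'b': 8→9→0 ⇒ 9;  out=∅∪out(9)=∅
  fail(5) 'acbbb': from fail(4)=9 chase 'b': 9→0 ⇒ 9;  out=∅∪out(9)=∅
  fail(6) 'acbbbc': from fail(5)=9 chase 'c': 9 ⇒ 10;  out={0}∪out(10)={0,2,3}

Scan:
[0] read 'b'  n0⇒n9
[1] read 'b'  n9⇒n9 (fail-walked)
[2] read 'a'  n9⇒n1 (fail-walked)
[3] read 'c'  n1⇒n2  → match P2@[3:3]
[4] read 'b'  n2⇒n3  → match P1@[3:4]
[5] read 'c'  n3⇒n10 (fail-walked)  → match P2@[5:5],P3@[4:5]
[6] read 'a'  n10⇒n1 (fail-walked)
[7] read 'b'  n1⇒n9 (fail-walked)
[8] read 'c'  n9⇒n10  → match P2@[8:8],P3@[7:8]
[9] read 'c'  n10⇒n7 (fail-walked)  → match P2@[9:9]
[10] read 'b'  n7⇒n8  → match P1@[9:10]
[11] read 'c'  n8⇒n10 (fail-walked)  → match P2@[11:11],P3@[10:11]
[12] read 'a'  n10⇒n1 (fail-walked)
[13] read 'c'  n1⇒n2  → match P2@[13:13]
[14] read 'b'  n2⇒n3  → match P1@[13:14]
[15] read 'b'  n3⇒n4
[16] read 'b'  n4⇒n5
[17] read 'c'  n5⇒n6  → match P0@[12:17],P2@[17:17],P3@[16:17]
[18] read 'c'  n6⇒n7 (fail-walked)  → match P2@[18:18]
[19] read 'b'  n7⇒n8  → match P1@[18:19]
[20] read 'c'  n8⇒n10 (fail-walked)  → match P2@[20:20],P3@[19:20]
[21] read 'c'  n10⇒n7 (fail-walked)  → match P2@[21:21]
[22] read 'b'  n7⇒n8  → match P1@[21:22]
[23] read 'c'  n8⇒n10 (fail-walked)  → match P2@[23:23],P3@[22:23]
[24] read 'b'  n10⇒n8 (fail-walked)  → match P1@[23:24]
[25] read 'b'  n8⇒n9 (fail-walked)
[26] read 'b'  n9⇒n9 (fail-walked)
[27] read 'c'  n9⇒n10  → match P2@[27:27],P3@[26:27]
[28] read 'c'  n10⇒n7 (fail-walked)  → match P2@[28:28]
[29] read 'b'  n7⇒n8  → match P1@[28:29]
[30] read 'b'  n8⇒n9 (fail-walked)
[31] read 'b'  n9⇒n9 (fail-walked)
[32] read 'c'  n9⇒n10  → match P2@[32:32],P3@[31:32]
[33] read 'c'  n10⇒n7 (fail-walked)  → match P2@[33:33]
[34] read 'b'  n7⇒n8  → match P1@[33:34]
[35] read 'b'  n8⇒n9 (fail-walked)
[36] read 'c'  n9⇒n10  → match P2@[36:36],P3@[35:36]
[37] read 'a'  n10⇒n1 (fail-walked)
[38] read 'a'  n1⇒n1 (fail-walked)
[39] read 'a'  n1⇒n1 (fail-walked)
[40] read 'c'  n1⇒n2  → match P2@[40:40]
[41] read 'a'  n2⇒n1 (fail-walked)
[42] read 'c'  n1⇒n2  → match P2@[42:42]
[43] read 'b'  n2⇒n3  → match P1@[42:43]
[44] read 'b'  n3⇒n4

Matches: [[3,2],[4,1],[5,2],[5,3],[8,2],[8,3],[9,2],[10,1],[11,2],[11,3],[13,2],[14,1],[17,0],[17,2],[17,3],[18,2],[19,1],[20,2],[20,3],[21,2],[22,1],[23,2],[23,3],[24,1],[27,2],[27,3],[28,2],[29,1],[32,2],[32,3],[33,2],[34,1],[36,2],[36,3],[40,2],[42,2],[43,1]]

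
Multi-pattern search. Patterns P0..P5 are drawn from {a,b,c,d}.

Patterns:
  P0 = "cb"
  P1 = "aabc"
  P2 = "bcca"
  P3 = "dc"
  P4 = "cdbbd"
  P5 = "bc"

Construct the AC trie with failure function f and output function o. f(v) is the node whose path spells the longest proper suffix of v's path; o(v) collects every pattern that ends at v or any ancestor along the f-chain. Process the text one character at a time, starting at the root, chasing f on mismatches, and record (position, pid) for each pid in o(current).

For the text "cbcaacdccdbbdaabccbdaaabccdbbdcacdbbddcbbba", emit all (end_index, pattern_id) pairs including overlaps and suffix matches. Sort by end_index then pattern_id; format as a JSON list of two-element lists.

Construct AC machine:
Trie (insert patterns):
  0='ε' goto a→3 b→7 c→1 d→11
  1='c' goto b→2 d→13
  2='cb' goto ·  ←P0
  3='a' goto a→4
  4='aa' goto b→5
  5='aab' goto c→6
  6='aabc' goto ·  ←P1
  7='b' goto c→8
  8='bc' goto c→9  ←P5
  9='bcc' goto a→10
  10='bcca' goto ·  ←P2
  11='d' goto c→12
  12='dc' goto ·  ←P3
  13='cd' goto b→14
  14='cdb' goto b→15
  15='cdbb' goto d→16
  16='cdbbd' goto ·  ←P4

BFS fail/out derivation:
  n1('c'): parent n0 fail=0; on 'c' 0 → fail=0;  out ∅∪∅=∅
  n3('a'): parent n0 fail=0; on 'a' 0 → fail=0;  out ∅∪∅=∅
  n7('b'): parent n0 fail=0; on 'b' 0 → fail=0;  out ∅∪∅=∅
  n11('d'): parent n0 fail=0; on 'd' 0 → fail=0;  out ∅∪∅=∅
  n2('cb'): parent n1 fail=0; on 'b' 0 → fail=7;  out {0}∪∅={0}
  n4('aa'): parent n3 fail=0; on 'a' 0 → fail=3;  out ∅∪∅=∅
  n8('bc'): parent n7 fail=0; on 'c' 0 → fail=1;  out {5}∪∅={5}
  n12('dc'): parent n11 fail=0; on 'c' 0 → fail=1;  out {3}∪∅={3}
  n13('cd'): parent n1 fail=0; on 'd' 0 → fail=11;  out ∅∪∅=∅
  n5('aab'): parent n4 fail=3; on 'b' 3→0 → fail=7;  out ∅∪∅=∅
  n9('bcc'): parent n8 fail=1; on 'c' 1→0 → fail=1;  out ∅∪∅=∅
  n14('cdb'): parent n13 fail=11; on 'b' 11→0 → fail=7;  out ∅∪∅=∅
  n6('aabc'): parent n5 fail=7; on 'c' 7 → fail=8;  out {1}∪{5}={1,5}
  n10('bcca'): parent n9 fail=1; on 'a' 1→0 → fail=3;  out {2}∪∅={2}
  n15('cdbb'): parent n14 fail=7; on 'b' 7→0 → fail=7;  out ∅∪∅=∅
  n16('cdbbd'): parent n15 fail=7; on 'd' 7→0 → fail=11;  out {4}∪∅={4}

Run:
[0] read 'c'  n0⇒n1
[1] read 'b'  n1⇒n2  ** P0@[0:1]
[2] read 'c'  n2⇒n8 (fail-walked)  ** P5@[1:2]
[3] read 'a'  n8⇒n3 (fail-walked)
[4] read 'a'  n3⇒n4
[5] read 'c'  n4⇒n1 (fail-walked)
[6] read 'd'  n1⇒n13
[7] read 'c'  n13⇒n12 (fail-walked)  ** P3@[6:7]
[8] read 'c'  n12⇒n1 (fail-walked)
[9] read 'd'  n1⇒n13
[10] read 'b'  n13⇒n14
[11] read 'b'  n14⇒n15
[12] read 'd'  n15⇒n16  ** P4@[8:12]
[13] read 'a'  n16⇒n3 (fail-walked)
[14] read 'a'  n3⇒n4
[15] read 'b'  n4⇒n5
[16] read 'c'  n5⇒n6  ** P1@[13:16],P5@[15:16]
[17] read 'c'  n6⇒n9 (fail-walked)
[18] read 'b'  n9⇒n2 (fail-walked)  ** P0@[17:18]
[19] read 'd'  n2⇒n11 (fail-walked)
[20] read 'a'  n11⇒n3 (fail-walked)
[21] read 'a'  n3⇒n4
[22] read 'a'  n4⇒n4 (fail-walked)
[23] read 'b'  n4⇒n5
[24] read 'c'  n5⇒n6  ** P1@[21:24],P5@[23:24]
[25] read 'c'  n6⇒n9 (fail-walked)
[26] read 'd'  n9⇒n13 (fail-walked)
[27] read 'b'  n13⇒n14
[28] read 'b'  n14⇒n15
[29] read 'd'  n15⇒n16  ** P4@[25:29]
[30] read 'c'  n16⇒n12 (fail-walked)  ** P3@[29:30]
[31] read 'a'  n12⇒n3 (fail-walked)
[32] read 'c'  n3⇒n1 (fail-walked)
[33] read 'd'  n1⇒n13
[34] read 'b'  n13⇒n14
[35] read 'b'  n14⇒n15
[36] read 'd'  n15⇒n16  ** P4@[32:36]
[37] read 'd'  n16⇒n11 (fail-walked)
[38] read 'c'  n11⇒n12  ** P3@[37:38]
[39] read 'b'  n12⇒n2 (fail-walked)  ** P0@[38:39]
[40] read 'b'  n2⇒n7 (fail-walked)
[41] read 'b'  n7⇒n7 (fail-walked)
[42] read 'a'  n7⇒n3 (fail-walked)

Matches: [[1,0],[2,5],[7,3],[12,4],[16,1],[16,5],[18,0],[24,1],[24,5],[29,4],[30,3],[36,4],[38,3],[39,0]]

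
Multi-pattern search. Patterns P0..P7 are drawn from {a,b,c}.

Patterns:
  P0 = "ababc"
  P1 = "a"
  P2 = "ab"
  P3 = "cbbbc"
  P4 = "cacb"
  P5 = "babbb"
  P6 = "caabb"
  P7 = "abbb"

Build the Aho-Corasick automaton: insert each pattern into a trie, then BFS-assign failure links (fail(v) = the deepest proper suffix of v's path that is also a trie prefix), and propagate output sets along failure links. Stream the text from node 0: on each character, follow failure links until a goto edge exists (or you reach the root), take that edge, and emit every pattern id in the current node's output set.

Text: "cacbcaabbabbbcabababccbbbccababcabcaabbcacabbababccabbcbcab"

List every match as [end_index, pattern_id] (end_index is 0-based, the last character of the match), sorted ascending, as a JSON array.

Build automaton:
Trie nodes:
  n0 'ε': a→1 b→14 c→6
  n1 'a': b→2  [P1 ends]
  n2 'ab': a→3 b→22  [P2 ends]
  n3 'aba': b→4
  n4 'abab': c→5
  n5 'ababc': ·  [P0 ends]
  n6 'c': a→11 b→7
  n7 'cb': b→8
  n8 'cbb': b→9
  n9 'cbbb': c→10
  n10 'cbbbc': ·  [P3 ends]
  n11 'ca': a→19 c→12
  n12 'cac': b→13
  n13 'cacb': ·  [P4 ends]
  n14 'b': a→15
  n15 'ba': b→16
  n16 'bab': b→17
  n17 'babb': b→18
  n18 'babbb': ·  [P5 ends]
  n19 'caa': b→20
  n20 'caab': b→21
  n21 'caabb': ·  [P6 ends]
  n22 'abb': b→23
  n23 'abbb': ·  [P7 ends]

BFS fail/out derivation:
  n1('a'): parent n0 fail=0; on 'a' 0 → fail=0;  out {1}∪∅={1}
  n6('c'): parent n0 fail=0; on 'c' 0 → fail=0;  out ∅∪∅=∅
  n14('b'): parent n0 fail=0; on 'b' 0 → fail=0;  out ∅∪∅=∅
  n2('ab'): parent n1 fail=0; on 'b' 0 → fail=14;  out {2}∪∅={2}
  n7('cb'): parent n6 fail=0; on 'b' 0 → fail=14;  out ∅∪∅=∅
  n11('ca'): parent n6 fail=0; on 'a' 0 → fail=1;  out ∅∪{1}={1}
  n15('ba'): parent n14 fail=0; on 'a' 0 → fail=1;  out ∅∪{1}={1}
  n3('aba'): parent n2 fail=14; on 'a' 14 → fail=15;  out ∅∪{1}={1}
  n8('cbb'): parent n7 fail=14; on 'b' 14→0 → fail=14;  out ∅∪∅=∅
  n12('cac'): parent n11 fail=1; on 'c' 1→0 → fail=6;  out ∅∪∅=∅
  n16('bab'): parent n15 fail=1; on 'b' 1 → fail=2;  out ∅∪{2}={2}
  n19('caa'): parent n11 fail=1; on 'a' 1→0 → fail=1;  out ∅∪{1}={1}
  n22('abb'): parent n2 fail=14; on 'b' 14→0 → fail=14;  out ∅∪∅=∅
  n4('abab'): parent n3 fail=15; on 'b' 15 → fail=16;  out ∅∪{2}={2}
  n9('cbbb'): parent n8 fail=14; on 'b' 14→0 → fail=14;  out ∅∪∅=∅
  n13('cacb'): parent n12 fail=6; on 'b' 6 → fail=7;  out {4}∪∅={4}
  n17('babb'): parent n16 fail=2; on 'b' 2 → fail=22;  out ∅∪∅=∅
  n20('caab'): parent n19 fail=1; on 'b' 1 → fail=2;  out ∅∪{2}={2}
  n23('abbb'): parent n22 fail=14; on 'b' 14→0 → fail=14;  out {7}∪∅={7}
  n5('ababc'): parent n4 fail=16; on 'c' 16→2→14→0 → fail=6;  out {0}∪∅={0}
  n10('cbbbc'): parent n9 fail=14; on 'c' 14→0 → fail=6;  out {3}∪∅={3}
  n18('babbb'): parent n17 fail=22; on 'b' 22 → fail=23;  out {5}∪{7}={5,7}
  n21('caabb'): parent n20 fail=2; on 'b' 2 → fail=22;  out {6}∪∅={6}

Run:
[0] read 'c'  n0⇒n6
[1] read 'a'  n6⇒n11  ** P1@[1:1]
[2] read 'c'  n11⇒n12
[3] read 'b'  n12⇒n13  ** P4@[0:3]
[4] read 'c'  n13⇒n6 ·f
[5] read 'a'  n6⇒n11  ** P1@[5:5]
[6] read 'a'  n11⇒n19  ** P1@[6:6]
[7] read 'b'  n19⇒n20  ** P2@[6:7]
[8] read 'b'  n20⇒n21  ** P6@[4:8]
[9] read 'a'  n21⇒n15 ·f  ** P1@[9:9]
[10] read 'b'  n15⇒n16  ** P2@[9:10]
[11] read 'b'  n16⇒n17
[12] read 'b'  n17⇒n18  ** P5@[8:12],P7@[9:12]
[13] read 'c'  n18⇒n6 ·f
[14] read 'a'  n6⇒n11  ** P1@[14:14]
[15] read 'b'  n11⇒n2 ·f  ** P2@[14:15]
[16] read 'a'  n2⇒n3  ** P1@[16:16]
[17] read 'b'  n3⇒n4  ** P2@[16:17]
[18] read 'a'  n4⇒n3 ·f  ** P1@[18:18]
[19] read 'b'  n3⇒n4  ** P2@[18:19]
[20] read 'c'  n4⇒n5  ** P0@[16:20]
[21] read 'c'  n5⇒n6 ·f
[22] read 'b'  n6⇒n7
[23] read 'b'  n7⇒n8
[24] read 'b'  n8⇒n9
[25] read 'c'  n9⇒n10  ** P3@[21:25]
[26] read 'c'  n10⇒n6 ·f
[27] read 'a'  n6⇒n11  ** P1@[27:27]
[28] read 'b'  n11⇒n2 ·f  ** P2@[27:28]
[29] read 'a'  n2⇒n3  ** P1@[29:29]
[30] read 'b'  n3⇒n4  ** P2@[29:30]
[31] read 'c'  n4⇒n5  ** P0@[27:31]
[32] read 'a'  n5⇒n11 ·f  ** P1@[32:32]
[33] read 'b'  n11⇒n2 ·f  ** P2@[32:33]
[34] read 'c'  n2⇒n6 ·f
[35] read 'a'  n6⇒n11  ** P1@[35:35]
[36] read 'a'  n11⇒n19  ** P1@[36:36]
[37] read 'b'  n19⇒n20  ** P2@[36:37]
[38] read 'b'  n20⇒n21  ** P6@[34:38]
[39] read 'c'  n21⇒n6 ·f
[40] read 'a'  n6⇒n11  ** P1@[40:40]
[41] read 'c'  n11⇒n12
[42] read 'a'  n12⇒n11 ·f  ** P1@[42:42]
[43] read 'b'  n11⇒n2 ·f  ** P2@[42:43]
[44] read 'b'  n2⇒n22
[45] read 'a'  n22⇒n15 ·f  ** P1@[45:45]
[46] read 'b'  n15⇒n16  ** P2@[45:46]
[47] read 'a'  n16⇒n3 ·f  ** P1@[47:47]
[48] read 'b'  n3⇒n4  ** P2@[47:48]
[49] read 'c'  n4⇒n5  ** P0@[45:49]
[50] read 'c'  n5⇒n6 ·f
[51] read 'a'  n6⇒n11  ** P1@[51:51]
[52] read 'b'  n11⇒n2 ·f  ** P2@[51:52]
[53] read 'b'  n2⇒n22
[54] read 'c'  n22⇒n6 ·f
[55] read 'b'  n6⇒n7
[56] read 'c'  n7⇒n6 ·f
[57] read 'a'  n6⇒n11  ** P1@[57:57]
[58] read 'b'  n11⇒n2 ·f  ** P2@[57:58]

Matches: [[1,1],[3,4],[5,1],[6,1],[7,2],[8,6],[9,1],[10,2],[12,5],[12,7],[14,1],[15,2],[16,1],[17,2],[18,1],[19,2],[20,0],[25,3],[27,1],[28,2],[29,1],[30,2],[31,0],[32,1],[33,2],[35,1],[36,1],[37,2],[38,6],[40,1],[42,1],[43,2],[45,1],[46,2],[47,1],[48,2],[49,0],[51,1],[52,2],[57,1],[58,2]]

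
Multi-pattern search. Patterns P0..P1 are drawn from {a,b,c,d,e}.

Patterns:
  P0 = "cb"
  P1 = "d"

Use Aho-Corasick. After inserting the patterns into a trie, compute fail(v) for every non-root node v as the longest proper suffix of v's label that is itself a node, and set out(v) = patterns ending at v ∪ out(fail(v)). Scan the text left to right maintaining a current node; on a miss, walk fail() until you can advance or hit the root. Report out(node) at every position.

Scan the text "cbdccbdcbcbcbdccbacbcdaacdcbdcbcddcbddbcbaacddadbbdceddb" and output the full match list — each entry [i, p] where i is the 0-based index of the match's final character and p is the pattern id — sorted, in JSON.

Construct AC machine:
Trie nodes:
  n0 'ε': c→1 d→3
  n1 'c': b→2
  n2 'cb': ·  ←P0
  n3 'd': ·  ←P1

Failure links (BFS by depth):
  n1('c'): parent n0 fail=0; on 'c' 0 → fail=0;  out ∅∪∅=∅
  n3('d'): parent n0 fail=0; on 'd' 0 → fail=0;  out {1}∪∅={1}
  n2('cb'): parent n1 fail=0; on 'b' 0 → fail=0;  out {0}∪∅={0}

Text stream:
pos 0 'c': at 1
pos 1 'b': at 2  → match P0@[0:1]
pos 2 'd': at 3 ·f  → match P1@[2:2]
pos 3 'c': at 1 ·f
pos 4 'c': at 1 ·f
pos 5 'b': at 2  → match P0@[4:5]
pos 6 'd': at 3 ·f  → match P1@[6:6]
pos 7 'c': at 1 ·f
pos 8 'b': at 2  → match P0@[7:8]
pos 9 'c': at 1 ·f
pos 10 'b': at 2  → match P0@[9:10]
pos 11 'c': at 1 ·f
pos 12 'b': at 2  → match P0@[11:12]
pos 13 'd': at 3 ·f  → match P1@[13:13]
pos 14 'c': at 1 ·f
pos 15 'c': at 1 ·f
pos 16 'b': at 2  → match P0@[15:16]
pos 17 'a': at 0 ·f
pos 18 'c': at 1
pos 19 'b': at 2  → match P0@[18:19]
pos 20 'c': at 1 ·f
pos 21 'd': at 3 ·f  → match P1@[21:21]
pos 22 'a': at 0 ·f
pos 23 'a': at 0
pos 24 'c': at 1
pos 25 'd': at 3 ·f  → match P1@[25:25]
pos 26 'c': at 1 ·f
pos 27 'b': at 2  → match P0@[26:27]
pos 28 'd': at 3 ·f  → match P1@[28:28]
pos 29 'c': at 1 ·f
pos 30 'b': at 2  → match P0@[29:30]
pos 31 'c': at 1 ·f
pos 32 'd': at 3 ·f  → match P1@[32:32]
pos 33 'd': at 3 ·f  → match P1@[33:33]
pos 34 'c': at 1 ·f
pos 35 'b': at 2  → match P0@[34:35]
pos 36 'd': at 3 ·f  → match P1@[36:36]
pos 37 'd': at 3 ·f  → match P1@[37:37]
pos 38 'b': at 0 ·f
pos 39 'c': at 1
pos 40 'b': at 2  → match P0@[39:40]
pos 41 'a': at 0 ·f
pos 42 'a': at 0
pos 43 'c': at 1
pos 44 'd': at 3 ·f  → match P1@[44:44]
pos 45 'd': at 3 ·f  → match P1@[45:45]
pos 46 'a': at 0 ·f
pos 47 'd': at 3  → match P1@[47:47]
pos 48 'b': at 0 ·f
pos 49 'b': at 0
pos 50 'd': at 3  → match P1@[50:50]
pos 51 'c': at 1 ·f
pos 52 'e': at 0 ·f
pos 53 'd': at 3  → match P1@[53:53]
pos 54 'd': at 3 ·f  → match P1@[54:54]
pos 55 'b': at 0 ·f

Matches: [[1,0],[2,1],[5,0],[6,1],[8,0],[10,0],[12,0],[13,1],[16,0],[19,0],[21,1],[25,1],[27,0],[28,1],[30,0],[32,1],[33,1],[35,0],[36,1],[37,1],[40,0],[44,1],[45,1],[47,1],[50,1],[53,1],[54,1]]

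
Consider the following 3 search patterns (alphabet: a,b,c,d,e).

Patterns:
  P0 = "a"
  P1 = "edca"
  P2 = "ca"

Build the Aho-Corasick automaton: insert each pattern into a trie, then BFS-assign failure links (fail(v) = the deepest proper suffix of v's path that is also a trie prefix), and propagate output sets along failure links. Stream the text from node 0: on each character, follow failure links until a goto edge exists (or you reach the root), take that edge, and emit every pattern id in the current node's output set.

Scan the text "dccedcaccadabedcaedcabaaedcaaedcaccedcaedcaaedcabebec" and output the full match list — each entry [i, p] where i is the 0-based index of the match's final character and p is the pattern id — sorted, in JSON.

Build:
Trie nodes:
  n0 'ε': a→1 c→6 e→2
  n1 'a': ·  [P0 ends]
  n2 'e': d→3
  n3 'ed': c→4
  n4 'edc': a→5
  n5 'edca': ·  [P1 ends]
  n6 'c': a→7
  n7 'ca': ·  [P2 ends]

BFS fail/out derivation:
  fail(1) 'a': from fail(0)=0 chase 'a': 0 ⇒ 0;  out={0}∪out(0)={0}
  fail(2) 'e': from fail(0)=0 chase 'e': 0 ⇒ 0;  out=∅∪out(0)=∅
  fail(6) 'c': from fail(0)=0 chase 'c': 0 ⇒ 0;  out=∅∪out(0)=∅
  fail(3) 'ed': from fail(2)=0 chase 'd': 0 ⇒ 0;  out=∅∪out(0)=∅
  fail(7) 'ca': from fail(6)=0 chase 'a': 0 ⇒ 1;  out={2}∪out(1)={0,2}
  fail(4) 'edc': from fail(3)=0 chase 'c': 0 ⇒ 6;  out=∅∪out(6)=∅
  fail(5) 'edca': from fail(4)=6 chase 'a': 6 ⇒ 7;  out={1}∪out(7)={0,1,2}

Run:
[0] read 'd'  n0⇒n0
[1] read 'c'  n0⇒n6
[2] read 'c'  n6⇒n6 (fail-walked)
[3] read 'e'  n6⇒n2 (fail-walked)
[4] read 'd'  n2⇒n3
[5] read 'c'  n3⇒n4
[6] read 'a'  n4⇒n5  → match P0@[6:6],P1@[3:6],P2@[5:6]
[7] read 'c'  n5⇒n6 (fail-walked)
[8] read 'c'  n6⇒n6 (fail-walked)
[9] read 'a'  n6⇒n7  → match P0@[9:9],P2@[8:9]
[10] read 'd'  n7⇒n0 (fail-walked)
[11] read 'a'  n0⇒n1  → match P0@[11:11]
[12] read 'b'  n1⇒n0 (fail-walked)
[13] read 'e'  n0⇒n2
[14] read 'd'  n2⇒n3
[15] read 'c'  n3⇒n4
[16] read 'a'  n4⇒n5  → match P0@[16:16],P1@[13:16],P2@[15:16]
[17] read 'e'  n5⇒n2 (fail-walked)
[18] read 'd'  n2⇒n3
[19] read 'c'  n3⇒n4
[20] read 'a'  n4⇒n5  → match P0@[20:20],P1@[17:20],P2@[19:20]
[21] read 'b'  n5⇒n0 (fail-walked)
[22] read 'a'  n0⇒n1  → match P0@[22:22]
[23] read 'a'  n1⇒n1 (fail-walked)  → match P0@[23:23]
[24] read 'e'  n1⇒n2 (fail-walked)
[25] read 'd'  n2⇒n3
[26] read 'c'  n3⇒n4
[27] read 'a'  n4⇒n5  → match P0@[27:27],P1@[24:27],P2@[26:27]
[28] read 'a'  n5⇒n1 (fail-walked)  → match P0@[28:28]
[29] read 'e'  n1⇒n2 (fail-walked)
[30] read 'd'  n2⇒n3
[31] read 'c'  n3⇒n4
[32] read 'a'  n4⇒n5  → match P0@[32:32],P1@[29:32],P2@[31:32]
[33] read 'c'  n5⇒n6 (fail-walked)
[34] read 'c'  n6⇒n6 (fail-walked)
[35] read 'e'  n6⇒n2 (fail-walked)
[36] read 'd'  n2⇒n3
[37] read 'c'  n3⇒n4
[38] read 'a'  n4⇒n5  → match P0@[38:38],P1@[35:38],P2@[37:38]
[39] read 'e'  n5⇒n2 (fail-walked)
[40] read 'd'  n2⇒n3
[41] read 'c'  n3⇒n4
[42] read 'a'  n4⇒n5  → match P0@[42:42],P1@[39:42],P2@[41:42]
[43] read 'a'  n5⇒n1 (fail-walked)  → match P0@[43:43]
[44] read 'e'  n1⇒n2 (fail-walked)
[45] read 'd'  n2⇒n3
[46] read 'c'  n3⇒n4
[47] read 'a'  n4⇒n5  → match P0@[47:47],P1@[44:47],P2@[46:47]
[48] read 'b'  n5⇒n0 (fail-walked)
[49] read 'e'  n0⇒n2
[50] read 'b'  n2⇒n0 (fail-walked)
[51] read 'e'  n0⇒n2
[52] read 'c'  n2⇒n6 (fail-walked)

All matches (sorted): [[6,0],[6,1],[6,2],[9,0],[9,2],[11,0],[16,0],[16,1],[16,2],[20,0],[20,1],[20,2],[22,0],[23,0],[27,0],[27,1],[27,2],[28,0],[32,0],[32,1],[32,2],[38,0],[38,1],[38,2],[42,0],[42,1],[42,2],[43,0],[47,0],[47,1],[47,2]]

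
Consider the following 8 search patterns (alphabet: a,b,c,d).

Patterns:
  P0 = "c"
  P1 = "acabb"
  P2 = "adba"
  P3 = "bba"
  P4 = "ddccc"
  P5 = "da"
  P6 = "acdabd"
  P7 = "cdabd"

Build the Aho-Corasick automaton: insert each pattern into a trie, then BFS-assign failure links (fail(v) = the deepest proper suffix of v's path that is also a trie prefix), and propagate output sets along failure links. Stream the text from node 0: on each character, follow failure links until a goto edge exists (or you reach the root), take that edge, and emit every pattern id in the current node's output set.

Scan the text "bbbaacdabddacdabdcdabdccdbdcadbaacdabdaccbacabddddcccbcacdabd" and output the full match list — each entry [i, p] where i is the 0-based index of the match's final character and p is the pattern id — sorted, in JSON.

Build:
Trie nodes:
  0='ε' goto a→2 b→10 c→1 d→13
  1='c' goto d→23  ←P0
  2='a' goto c→3 d→7
  3='ac' goto a→4 d→19
  4='aca' goto b→5
  5='acab' goto b→6
  6='acabb' goto ·  ←P1
  7='ad' goto b→8
  8='adb' goto a→9
  9='adba' goto ·  ←P2
  10='b' goto b→11
  11='bb' goto a→12
  12='bba' goto ·  ←P3
  13='d' goto a→18 d→14
  14='dd' goto c→15
  15='ddc' goto c→16
  16='ddcc' goto c→17
  17='ddccc' goto ·  ←P4
  18='da' goto ·  ←P5
  19='acd' goto a→20
  20='acda' goto b→21
  21='acdab' goto d→22
  22='acdabd' goto ·  ←P6
  23='cd' goto a→24
  24='cda' goto b→25
  25='cdab' goto d→26
  26='cdabd' goto ·  ←P7

BFS fail/out derivation:
  fail(1) 'c': from fail(0)=0 chase 'c': 0 ⇒ 0;  out={0}∪out(0)={0}
  fail(2) 'a': from fail(0)=0 chase 'a': 0 ⇒ 0;  out=∅∪out(0)=∅
  fail(10) 'b': from fail(0)=0 chase 'b': 0 ⇒ 0;  out=∅∪out(0)=∅
  fail(13) 'd': from fail(0)=0 chase 'd': 0 ⇒ 0;  out=∅∪out(0)=∅
  fail(3) 'ac': from fail(2)=0 chase 'c': 0 ⇒ 1;  out=∅∪out(1)={0}
  fail(7) 'ad': from fail(2)=0 chase 'd': 0 ⇒ 13;  out=∅∪out(13)=∅
  fail(11) 'bb': from fail(10)=0 chase 'b': 0 ⇒ 10;  out=∅∪out(10)=∅
  fail(14) 'dd': from fail(13)=0 chase 'd': 0 ⇒ 13;  out=∅∪out(13)=∅
  fail(18) 'da': from fail(13)=0 chase 'a': 0 ⇒ 2;  out={5}∪out(2)={5}
  fail(23) 'cd': from fail(1)=0 chase 'd': 0 ⇒ 13;  out=∅∪out(13)=∅
  fail(4) 'aca': from fail(3)=1 chase 'a': 1→0 ⇒ 2;  out=∅∪out(2)=∅
  fail(8) 'adb': from fail(7)=13 chase 'b': 13→0 ⇒ 10;  out=∅∪out(10)=∅
  fail(12) 'bba': from fail(11)=10 chase 'a': 10→0 ⇒ 2;  out={3}∪out(2)={3}
  fail(15) 'ddc': from fail(14)=13 chase 'c': 13→0 ⇒ 1;  out=∅∪out(1)={0}
  fail(19) 'acd': from fail(3)=1 chase 'd': 1 ⇒ 23;  out=∅∪out(23)=∅
  fail(24) 'cda': from fail(23)=13 chase 'a': 13 ⇒ 18;  out=∅∪out(18)={5}
  fail(5) 'acab': from fail(4)=2 chase 'b': 2→0 ⇒ 10;  out=∅∪out(10)=∅
  fail(9) 'adba': from fail(8)=10 chase 'a': 10→0 ⇒ 2;  out={2}∪out(2)={2}
  fail(16) 'ddcc': from fail(15)=1 chase 'c': 1→0 ⇒ 1;  out=∅∪out(1)={0}
  fail(20) 'acda': from fail(19)=23 chase 'a': 23 ⇒ 24;  out=∅∪out(24)={5}
  fail(25) 'cdab': from fail(24)=18 chase 'b': 18→2→0 ⇒ 10;  out=∅∪out(10)=∅
  fail(6) 'acabb': from fail(5)=10 chase 'b': 10 ⇒ 11;  out={1}∪out(11)={1}
  fail(17) 'ddccc': from fail(16)=1 chase 'c': 1→0 ⇒ 1;  out={4}∪out(1)={0,4}
  fail(21) 'acdab': from fail(20)=24 chase 'b': 24 ⇒ 25;  out=∅∪out(25)=∅
  fail(26) 'cdabd': from fail(25)=10 chase 'd': 10→0 ⇒ 13;  out={7}∪out(13)={7}
  fail(22) 'acdabd': from fail(21)=25 chase 'd': 25 ⇒ 26;  out={6}∪out(26)={6,7}

Scan:
pos 0 'b': at 10
pos 1 'b': at 11
pos 2 'b': at 11 (via fail)
pos 3 'a': at 12  → match P3@[1:3]
pos 4 'a': at 2 (via fail)
pos 5 'c': at 3  → match P0@[5:5]
pos 6 'd': at 19
pos 7 'a': at 20  → match P5@[6:7]
pos 8 'b': at 21
pos 9 'd': at 22  → match P6@[4:9],P7@[5:9]
pos 10 'd': at 14 (via fail)
pos 11 'a': at 18 (via fail)  → match P5@[10:11]
pos 12 'c': at 3 (via fail)  → match P0@[12:12]
pos 13 'd': at 19
pos 14 'a': at 20  → match P5@[13:14]
pos 15 'b': at 21
pos 16 'd': at 22  → match P6@[11:16],P7@[12:16]
pos 17 'c': at 1 (via fail)  → match P0@[17:17]
pos 18 'd': at 23
pos 19 'a': at 24  → match P5@[18:19]
pos 20 'b': at 25
pos 21 'd': at 26  → match P7@[17:21]
pos 22 'c': at 1 (via fail)  → match P0@[22:22]
pos 23 'c': at 1 (via fail)  → match P0@[23:23]
pos 24 'd': at 23
pos 25 'b': at 10 (via fail)
pos 26 'd': at 13 (via fail)
pos 27 'c': at 1 (via fail)  → match P0@[27:27]
pos 28 'a': at 2 (via fail)
pos 29 'd': at 7
pos 30 'b': at 8
pos 31 'a': at 9  → match P2@[28:31]
pos 32 'a': at 2 (via fail)
pos 33 'c': at 3  → match P0@[33:33]
pos 34 'd': at 19
pos 35 'a': at 20  → match P5@[34:35]
pos 36 'b': at 21
pos 37 'd': at 22  → match P6@[32:37],P7@[33:37]
pos 38 'a': at 18 (via fail)  → match P5@[37:38]
pos 39 'c': at 3 (via fail)  → match P0@[39:39]
pos 40 'c': at 1 (via fail)  → match P0@[40:40]
pos 41 'b': at 10 (via fail)
pos 42 'a': at 2 (via fail)
pos 43 'c': at 3  → match P0@[43:43]
pos 44 'a': at 4
pos 45 'b': at 5
pos 46 'd': at 13 (via fail)
pos 47 'd': at 14
pos 48 'd': at 14 (via fail)
pos 49 'd': at 14 (via fail)
pos 50 'c': at 15  → match P0@[50:50]
pos 51 'c': at 16  → match P0@[51:51]
pos 52 'c': at 17  → match P0@[52:52],P4@[48:52]
pos 53 'b': at 10 (via fail)
pos 54 'c': at 1 (via fail)  → match P0@[54:54]
pos 55 'a': at 2 (via fail)
pos 56 'c': at 3  → match P0@[56:56]
pos 57 'd': at 19
pos 58 'a': at 20  → match P5@[57:58]
pos 59 'b': at 21
pos 60 'd': at 22  → match P6@[55:60],P7@[56:60]

Matches: [[3,3],[5,0],[7,5],[9,6],[9,7],[11,5],[12,0],[14,5],[16,6],[16,7],[17,0],[19,5],[21,7],[22,0],[23,0],[27,0],[31,2],[33,0],[35,5],[37,6],[37,7],[38,5],[39,0],[40,0],[43,0],[50,0],[51,0],[52,0],[52,4],[54,0],[56,0],[58,5],[60,6],[60,7]]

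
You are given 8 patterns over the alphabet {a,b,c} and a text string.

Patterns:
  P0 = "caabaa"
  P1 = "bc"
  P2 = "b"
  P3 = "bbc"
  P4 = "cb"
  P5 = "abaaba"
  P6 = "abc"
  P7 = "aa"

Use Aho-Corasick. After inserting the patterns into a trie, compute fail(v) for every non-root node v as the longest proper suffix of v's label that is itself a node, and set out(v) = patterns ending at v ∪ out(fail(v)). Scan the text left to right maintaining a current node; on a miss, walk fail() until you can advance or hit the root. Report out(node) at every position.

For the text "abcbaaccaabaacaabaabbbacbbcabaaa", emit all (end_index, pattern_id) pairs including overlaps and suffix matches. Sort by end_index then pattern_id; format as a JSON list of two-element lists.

Construct AC machine:
Trie nodes:
  0='ε' goto a→12 b→7 c→1
  1='c' goto a→2 b→11
  2='ca' goto a→3
  3='caa' goto b→4
  4='caab' goto a→5
  5='caaba' goto a→6
  6='caabaa' goto ·  ←P0
  7='b' goto b→9 c→8  ←P2
  8='bc' goto ·  ←P1
  9='bb' goto c→10
  10='bbc' goto ·  ←P3
  11='cb' goto ·  ←P4
  12='a' goto a→19 b→13
  13='ab' goto a→14 c→18
  14='aba' goto a→15
  15='abaa' goto b→16
  16='abaab' goto a→17
  17='abaaba' goto ·  ←P5
  18='abc' goto ·  ←P6
  19='aa' goto ·  ←P7

Failure links (BFS by depth):
  n1('c'): parent n0 fail=0; on 'c' 0 → fail=0;  out ∅∪∅=∅
  n7('b'): parent n0 fail=0; on 'b' 0 → fail=0;  out {2}∪∅={2}
  n12('a'): parent n0 fail=0; on 'a' 0 → fail=0;  out ∅∪∅=∅
  n2('ca'): parent n1 fail=0; on 'a' 0 → fail=12;  out ∅∪∅=∅
  n8('bc'): parent n7 fail=0; on 'c' 0 → fail=1;  out {1}∪∅={1}
  n9('bb'): parent n7 fail=0; on 'b' 0 → fail=7;  out ∅∪{2}={2}
  n11('cb'): parent n1 fail=0; on 'b' 0 → fail=7;  out {4}∪{2}={2,4}
  n13('ab'): parent n12 fail=0; on 'b' 0 → fail=7;  out ∅∪{2}={2}
  n19('aa'): parent n12 fail=0; on 'a' 0 → fail=12;  out {7}∪∅={7}
  n3('caa'): parent n2 fail=12; on 'a' 12 → fail=19;  out ∅∪{7}={7}
  n10('bbc'): parent n9 fail=7; on 'c' 7 → fail=8;  out {3}∪{1}={1,3}
  n14('aba'): parent n13 fail=7; on 'a' 7→0 → fail=12;  out ∅∪∅=∅
  n18('abc'): parent n13 fail=7; on 'c' 7 → fail=8;  out {6}∪{1}={1,6}
  n4('caab'): parent n3 fail=19; on 'b' 19→12 → fail=13;  out ∅∪{2}={2}
  n15('abaa'): parent n14 fail=12; on 'a' 12 → fail=19;  out ∅∪{7}={7}
  n5('caaba'): parent n4 fail=13; on 'a' 13 → fail=14;  out ∅∪∅=∅
  n16('abaab'): parent n15 fail=19; on 'b' 19→12 → fail=13;  out ∅∪{2}={2}
  n6('caabaa'): parent n5 fail=14; on 'a' 14 → fail=15;  out {0}∪{7}={0,7}
  n17('abaaba'): parent n16 fail=13; on 'a' 13 → fail=14;  out {5}∪∅={5}

Scan:
[0] read 'a'  n0⇒n12
[1] read 'b'  n12⇒n13  emit P2@[1:1]
[2] read 'c'  n13⇒n18  emit P1@[1:2],P6@[0:2]
[3] read 'b'  n18⇒n11 ·f  emit P2@[3:3],P4@[2:3]
[4] read 'a'  n11⇒n12 ·f
[5] read 'a'  n12⇒n19  emit P7@[4:5]
[6] read 'c'  n19⇒n1 ·f
[7] read 'c'  n1⇒n1 ·f
[8] read 'a'  n1⇒n2
[9] read 'a'  n2⇒n3  emit P7@[8:9]
[10] read 'b'  n3⇒n4  emit P2@[10:10]
[11] read 'a'  n4⇒n5
[12] read 'a'  n5⇒n6  emit P0@[7:12],P7@[11:12]
[13] read 'c'  n6⇒n1 ·f
[14] read 'a'  n1⇒n2
[15] read 'a'  n2⇒n3  emit P7@[14:15]
[16] read 'b'  n3⇒n4  emit P2@[16:16]
[17] read 'a'  n4⇒n5
[18] read 'a'  n5⇒n6  emit P0@[13:18],P7@[17:18]
[19] read 'b'  n6⇒n16 ·f  emit P2@[19:19]
[20] read 'b'  n16⇒n9 ·f  emit P2@[20:20]
[21] read 'b'  n9⇒n9 ·f  emit P2@[21:21]
[22] read 'a'  n9⇒n12 ·f
[23] read 'c'  n12⇒n1 ·f
[24] read 'b'  n1⇒n11  emit P2@[24:24],P4@[23:24]
[25] read 'b'  n11⇒n9 ·f  emit P2@[25:25]
[26] read 'c'  n9⇒n10  emit P1@[25:26],P3@[24:26]
[27] read 'a'  n10⇒n2 ·f
[28] read 'b'  n2⇒n13 ·f  emit P2@[28:28]
[29] read 'a'  n13⇒n14
[30] read 'a'  n14⇒n15  emit P7@[29:30]
[31] read 'a'  n15⇒n19 ·f  emit P7@[30:31]

All matches (sorted): [[1,2],[2,1],[2,6],[3,2],[3,4],[5,7],[9,7],[10,2],[12,0],[12,7],[15,7],[16,2],[18,0],[18,7],[19,2],[20,2],[21,2],[24,2],[24,4],[25,2],[26,1],[26,3],[28,2],[30,7],[31,7]]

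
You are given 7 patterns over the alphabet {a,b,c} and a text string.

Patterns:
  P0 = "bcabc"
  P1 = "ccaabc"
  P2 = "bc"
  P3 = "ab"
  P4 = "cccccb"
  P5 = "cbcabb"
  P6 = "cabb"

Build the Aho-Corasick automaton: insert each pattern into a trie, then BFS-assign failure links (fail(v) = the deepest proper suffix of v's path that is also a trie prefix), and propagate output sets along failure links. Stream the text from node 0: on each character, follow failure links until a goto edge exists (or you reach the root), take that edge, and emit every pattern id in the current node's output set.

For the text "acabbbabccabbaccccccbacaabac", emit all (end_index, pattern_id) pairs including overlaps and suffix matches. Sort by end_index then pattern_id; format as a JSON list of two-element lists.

Construct AC machine:
Trie (insert patterns):
  0='ε' goto a→12 b→1 c→6
  1='b' goto c→2
  2='bc' goto a→3  [P2 ends]
  3='bca' goto b→4
  4='bcab' goto c→5
  5='bcabc' goto ·  [P0 ends]
  6='c' goto a→23 b→18 c→7
  7='cc' goto a→8 c→14
  8='cca' goto a→9
  9='ccaa' goto b→10
  10='ccaab' goto c→11
  11='ccaabc' goto ·  [P1 ends]
  12='a' goto b→13
  13='ab' goto ·  [P3 ends]
  14='ccc' goto c→15
  15='cccc' goto c→16
  16='ccccc' goto b→17
  17='cccccb' goto ·  [P4 ends]
  18='cb' goto c→19
  19='cbc' goto a→20
  20='cbca' goto b→21
  21='cbcab' goto b→22
  22='cbcabb' goto ·  [P5 ends]
  23='ca' goto b→24
  24='cab' goto b→25
  25='cabb' goto ·  [P6 ends]

BFS fail/out derivation:
  fail(1) 'b': from fail(0)=0 chase 'b': 0 ⇒ 0;  out=∅∪out(0)=∅
  fail(6) 'c': from fail(0)=0 chase 'c': 0 ⇒ 0;  out=∅∪out(0)=∅
  fail(12) 'a': from fail(0)=0 chase 'a': 0 ⇒ 0;  out=∅∪out(0)=∅
  fail(2) 'bc': from fail(1)=0 chase 'c': 0 ⇒ 6;  out={2}∪out(6)={2}
  fail(7) 'cc': from fail(6)=0 chase 'c': 0 ⇒ 6;  out=∅∪out(6)=∅
  fail(13) 'ab': from fail(12)=0 chase 'b': 0 ⇒ 1;  out={3}∪out(1)={3}
  fail(18) 'cb': from fail(6)=0 chase 'b': 0 ⇒ 1;  out=∅∪out(1)=∅
  fail(23) 'ca': from fail(6)=0 chase 'a': 0 ⇒ 12;  out=∅∪out(12)=∅
  fail(3) 'bca': from fail(2)=6 chase 'a': 6 ⇒ 23;  out=∅∪out(23)=∅
  fail(8) 'cca': from fail(7)=6 chase 'a': 6 ⇒ 23;  out=∅∪out(23)=∅
  fail(14) 'ccc': from fail(7)=6 chase 'c': 6 ⇒ 7;  out=∅∪out(7)=∅
  fail(19) 'cbc': from fail(18)=1 chase 'c': 1 ⇒ 2;  out=∅∪out(2)={2}
  fail(24) 'cab': from fail(23)=12 chase 'b': 12 ⇒ 13;  out=∅∪out(13)={3}
  fail(4) 'bcab': from fail(3)=23 chase 'b': 23 ⇒ 24;  out=∅∪out(24)={3}
  fail(9) 'ccaa': from fail(8)=23 chase 'a': 23→12→0 ⇒ 12;  out=∅∪out(12)=∅
  fail(15) 'cccc': from fail(14)=7 chase 'c': 7 ⇒ 14;  out=∅∪out(14)=∅
  fail(20) 'cbca': from fail(19)=2 chase 'a': 2 ⇒ 3;  out=∅∪out(3)=∅
  fail(25) 'cabb': from fail(24)=13 chase 'b': 13→1→0 ⇒ 1;  out={6}∪out(1)={6}
  fail(5) 'bcabc': from fail(4)=24 chase 'c': 24→13→1 ⇒ 2;  out={0}∪out(2)={0,2}
  fail(10) 'ccaab': from fail(9)=12 chase 'b': 12 ⇒ 13;  out=∅∪out(13)={3}
  fail(16) 'ccccc': from fail(15)=14 chase 'c': 14 ⇒ 15;  out=∅∪out(15)=∅
  fail(21) 'cbcab': from fail(20)=3 chase 'b': 3 ⇒ 4;  out=∅∪out(4)={3}
  fail(11) 'ccaabc': from fail(10)=13 chase 'c': 13→1 ⇒ 2;  out={1}∪out(2)={1,2}
  fail(17) 'cccccb': from fail(16)=15 chase 'b': 15→14→7→6 ⇒ 18;  out={4}∪out(18)={4}
  fail(22) 'cbcabb': from fail(21)=4 chase 'b': 4→24 ⇒ 25;  out={5}∪out(25)={5,6}

Scan:
i=0 'a': node 0→12
i=1 'c': node 12→6 (fail-walked)
i=2 'a': node 6→23
i=3 'b': node 23→24  ** P3@[2:3]
i=4 'b': node 24→25  ** P6@[1:4]
i=5 'b': node 25→1 (fail-walked)
i=6 'a': node 1→12 (fail-walked)
i=7 'b': node 12→13  ** P3@[6:7]
i=8 'c': node 13→2 (fail-walked)  ** P2@[7:8]
i=9 'c': node 2→7 (fail-walked)
i=10 'a': node 7→8
i=11 'b': node 8→24 (fail-walked)  ** P3@[10:11]
i=12 'b': node 24→25  ** P6@[9:12]
i=13 'a': node 25→12 (fail-walked)
i=14 'c': node 12→6 (fail-walked)
i=15 'c': node 6→7
i=16 'c': node 7→14
i=17 'c': node 14→15
i=18 'c': node 15→16
i=19 'c': node 16→16 (fail-walked)
i=20 'b': node 16→17  ** P4@[15:20]
i=21 'a': node 17→12 (fail-walked)
i=22 'c': node 12→6 (fail-walked)
i=23 'a': node 6→23
i=24 'a': node 23→12 (fail-walked)
i=25 'b': node 12→13  ** P3@[24:25]
i=26 'a': node 13→12 (fail-walked)
i=27 'c': node 12→6 (fail-walked)

Matches: [[3,3],[4,6],[7,3],[8,2],[11,3],[12,6],[20,4],[25,3]]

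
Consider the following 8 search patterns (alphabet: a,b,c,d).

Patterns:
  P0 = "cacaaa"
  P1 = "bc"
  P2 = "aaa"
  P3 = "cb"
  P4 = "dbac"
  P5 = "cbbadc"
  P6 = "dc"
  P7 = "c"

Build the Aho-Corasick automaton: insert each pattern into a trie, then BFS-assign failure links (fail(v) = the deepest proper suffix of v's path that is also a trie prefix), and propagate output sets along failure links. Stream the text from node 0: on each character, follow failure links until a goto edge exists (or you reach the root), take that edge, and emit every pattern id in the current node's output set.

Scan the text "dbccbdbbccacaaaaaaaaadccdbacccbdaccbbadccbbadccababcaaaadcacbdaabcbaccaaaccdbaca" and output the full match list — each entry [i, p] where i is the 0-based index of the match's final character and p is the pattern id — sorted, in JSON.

Build automaton:
Trie nodes:
  0='ε' goto a→9 b→7 c→1 d→13
  1='c' goto a→2 b→12  ←P7
  2='ca' goto c→3
  3='cac' goto a→4
  4='caca' goto a→5
  5='cacaa' goto a→6
  6='cacaaa' goto ·  ←P0
  7='b' goto c→8
  8='bc' goto ·  ←P1
  9='a' goto a→10
  10='aa' goto a→11
  11='aaa' goto ·  ←P2
  12='cb' goto b→17  ←P3
  13='d' goto b→14 c→21
  14='db' goto a→15
  15='dba' goto c→16
  16='dbac' goto ·  ←P4
  17='cbb' goto a→18
  18='cbba' goto d→19
  19='cbbad' goto c→20
  20='cbbadc' goto ·  ←P5
  21='dc' goto ·  ←P6

BFS fail/out derivation:
  n1('c'): parent n0 fail=0; on 'c' 0 → fail=0;  out {7}∪∅={7}
  n7('b'): parent n0 fail=0; on 'b' 0 → fail=0;  out ∅∪∅=∅
  n9('a'): parent n0 fail=0; on 'a' 0 → fail=0;  out ∅∪∅=∅
  n13('d'): parent n0 fail=0; on 'd' 0 → fail=0;  out ∅∪∅=∅
  n2('ca'): parent n1 fail=0; on 'a' 0 → fail=9;  out ∅∪∅=∅
  n8('bc'): parent n7 fail=0; on 'c' 0 → fail=1;  out {1}∪{7}={1,7}
  n10('aa'): parent n9 fail=0; on 'a' 0 → fail=9;  out ∅∪∅=∅
  n12('cb'): parent n1 fail=0; on 'b' 0 → fail=7;  out {3}∪∅={3}
  n14('db'): parent n13 fail=0; on 'b' 0 → fail=7;  out ∅∪∅=∅
  n21('dc'): parent n13 fail=0; on 'c' 0 → fail=1;  out {6}∪{7}={6,7}
  n3('cac'): parent n2 fail=9; on 'c' 9→0 → fail=1;  out ∅∪{7}={7}
  n11('aaa'): parent n10 fail=9; on 'a' 9 → fail=10;  out {2}∪∅={2}
  n15('dba'): parent n14 fail=7; on 'a' 7→0 → fail=9;  out ∅∪∅=∅
  n17('cbb'): parent n12 fail=7; on 'b' 7→0 → fail=7;  out ∅∪∅=∅
  n4('caca'): parent n3 fail=1; on 'a' 1 → fail=2;  out ∅∪∅=∅
  n16('dbac'): parent n15 fail=9; on 'c' 9→0 → fail=1;  out {4}∪{7}={4,7}
  n18('cbba'): parent n17 fail=7; on 'a' 7→0 → fail=9;  out ∅∪∅=∅
  n5('cacaa'): parent n4 fail=2; on 'a' 2→9 → fail=10;  out ∅∪∅=∅
  n19('cbbad'): parent n18 fail=9; on 'd' 9→0 → fail=13;  out ∅∪∅=∅
  n6('cacaaa'): parent n5 fail=10; on 'a' 10 → fail=11;  out {0}∪{2}={0,2}
  n20('cbbadc'): parent n19 fail=13; on 'c' 13 → fail=21;  out {5}∪{6,7}={5,6,7}

Run:
pos 0 'd': at 13
pos 1 'b': at 14
pos 2 'c': at 8 (fail-walked)  → match P1@[1:2],P7@[2:2]
pos 3 'c': at 1 (fail-walked)  → match P7@[3:3]
pos 4 'b': at 12  → match P3@[3:4]
pos 5 'd': at 13 (fail-walked)
pos 6 'b': at 14
pos 7 'b': at 7 (fail-walked)
pos 8 'c': at 8  → match P1@[7:8],P7@[8:8]
pos 9 'c': at 1 (fail-walked)  → match P7@[9:9]
pos 10 'a': at 2
pos 11 'c': at 3  → match P7@[11:11]
pos 12 'a': at 4
pos 13 'a': at 5
pos 14 'a': at 6  → match P0@[9:14],P2@[12:14]
pos 15 'a': at 11 (fail-walked)  → match P2@[13:15]
pos 16 'a': at 11 (fail-walked)  → match P2@[14:16]
pos 17 'a': at 11 (fail-walked)  → match P2@[15:17]
pos 18 'a': at 11 (fail-walked)  → match P2@[16:18]
pos 19 'a': at 11 (fail-walked)  → match P2@[17:19]
pos 20 'a': at 11 (fail-walked)  → match P2@[18:20]
pos 21 'd': at 13 (fail-walked)
pos 22 'c': at 21  → match P6@[21:22],P7@[22:22]
pos 23 'c': at 1 (fail-walked)  → match P7@[23:23]
pos 24 'd': at 13 (fail-walked)
pos 25 'b': at 14
pos 26 'a': at 15
pos 27 'c': at 16  → match P4@[24:27],P7@[27:27]
pos 28 'c': at 1 (fail-walked)  → match P7@[28:28]
pos 29 'c': at 1 (fail-walked)  → match P7@[29:29]
pos 30 'b': at 12  → match P3@[29:30]
pos 31 'd': at 13 (fail-walked)
pos 32 'a': at 9 (fail-walked)
pos 33 'c': at 1 (fail-walked)  → match P7@[33:33]
pos 34 'c': at 1 (fail-walked)  → match P7@[34:34]
pos 35 'b': at 12  → match P3@[34:35]
pos 36 'b': at 17
pos 37 'a': at 18
pos 38 'd': at 19
pos 39 'c': at 20  → match P5@[34:39],P6@[38:39],P7@[39:39]
pos 40 'c': at 1 (fail-walked)  → match P7@[40:40]
pos 41 'b': at 12  → match P3@[40:41]
pos 42 'b': at 17
pos 43 'a': at 18
pos 44 'd': at 19
pos 45 'c': at 20  → match P5@[40:45],P6@[44:45],P7@[45:45]
pos 46 'c': at 1 (fail-walked)  → match P7@[46:46]
pos 47 'a': at 2
pos 48 'b': at 7 (fail-walked)
pos 49 'a': at 9 (fail-walked)
pos 50 'b': at 7 (fail-walked)
pos 51 'c': at 8  → match P1@[50:51],P7@[51:51]
pos 52 'a': at 2 (fail-walked)
pos 53 'a': at 10 (fail-walked)
pos 54 'a': at 11  → match P2@[52:54]
pos 55 'a': at 11 (fail-walked)  → match P2@[53:55]
pos 56 'd': at 13 (fail-walked)
pos 57 'c': at 21  → match P6@[56:57],P7@[57:57]
pos 58 'a': at 2 (fail-walked)
pos 59 'c': at 3  → match P7@[59:59]
pos 60 'b': at 12 (fail-walked)  → match P3@[59:60]
pos 61 'd': at 13 (fail-walked)
pos 62 'a': at 9 (fail-walked)
pos 63 'a': at 10
pos 64 'b': at 7 (fail-walked)
pos 65 'c': at 8  → match P1@[64:65],P7@[65:65]
pos 66 'b': at 12 (fail-walked)  → match P3@[65:66]
pos 67 'a': at 9 (fail-walked)
pos 68 'c': at 1 (fail-walked)  → match P7@[68:68]
pos 69 'c': at 1 (fail-walked)  → match P7@[69:69]
pos 70 'a': at 2
pos 71 'a': at 10 (fail-walked)
pos 72 'a': at 11  → match P2@[70:72]
pos 73 'c': at 1 (fail-walked)  → match P7@[73:73]
pos 74 'c': at 1 (fail-walked)  → match P7@[74:74]
pos 75 'd': at 13 (fail-walked)
pos 76 'b': at 14
pos 77 'a': at 15
pos 78 'c': at 16  → match P4@[75:78],P7@[78:78]
pos 79 'a': at 2 (fail-walked)

All matches (sorted): [[2,1],[2,7],[3,7],[4,3],[8,1],[8,7],[9,7],[11,7],[14,0],[14,2],[15,2],[16,2],[17,2],[18,2],[19,2],[20,2],[22,6],[22,7],[23,7],[27,4],[27,7],[28,7],[29,7],[30,3],[33,7],[34,7],[35,3],[39,5],[39,6],[39,7],[40,7],[41,3],[45,5],[45,6],[45,7],[46,7],[51,1],[51,7],[54,2],[55,2],[57,6],[57,7],[59,7],[60,3],[65,1],[65,7],[66,3],[68,7],[69,7],[72,2],[73,7],[74,7],[78,4],[78,7]]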